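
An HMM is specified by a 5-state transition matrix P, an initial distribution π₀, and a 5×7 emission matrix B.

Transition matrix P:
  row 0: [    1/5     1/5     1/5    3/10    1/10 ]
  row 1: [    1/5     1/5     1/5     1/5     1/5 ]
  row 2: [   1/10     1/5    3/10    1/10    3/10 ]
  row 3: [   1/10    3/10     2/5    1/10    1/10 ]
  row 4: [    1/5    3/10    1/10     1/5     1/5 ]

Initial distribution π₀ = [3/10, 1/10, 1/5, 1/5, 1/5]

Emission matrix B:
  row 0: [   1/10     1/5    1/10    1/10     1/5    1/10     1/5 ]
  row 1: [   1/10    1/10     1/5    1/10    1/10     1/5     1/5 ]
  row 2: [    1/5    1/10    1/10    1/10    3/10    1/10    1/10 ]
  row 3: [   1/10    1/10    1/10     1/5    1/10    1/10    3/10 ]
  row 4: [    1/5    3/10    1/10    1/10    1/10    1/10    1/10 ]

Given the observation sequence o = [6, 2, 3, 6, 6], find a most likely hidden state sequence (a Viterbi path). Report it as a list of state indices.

t=0: δ = [6.000e-02, 2.000e-02, 2.000e-02, 6.000e-02, 2.000e-02]  (obs o_0=6)
t=1: δ = [1.200e-03, 3.600e-03, 2.400e-03, 1.800e-03, 6.000e-04]  ψ = [0, 3, 3, 0, 0]  (obs o_1=2)
t=2: δ = [7.200e-05, 7.200e-05, 7.200e-05, 1.440e-04, 7.200e-05]  ψ = [1, 1, 1, 1, 1]  (obs o_2=3)
t=3: δ = [2.880e-06, 8.640e-06, 5.760e-06, 6.480e-06, 2.160e-06]  ψ = [0, 3, 3, 0, 2]  (obs o_3=6)
t=4: δ = [3.456e-07, 3.888e-07, 2.592e-07, 5.184e-07, 1.728e-07]  ψ = [1, 3, 3, 1, 1]  (obs o_4=6)
backtrack: best end state = 3; path = [3, 1, 3, 1, 3]

path = [3, 1, 3, 1, 3]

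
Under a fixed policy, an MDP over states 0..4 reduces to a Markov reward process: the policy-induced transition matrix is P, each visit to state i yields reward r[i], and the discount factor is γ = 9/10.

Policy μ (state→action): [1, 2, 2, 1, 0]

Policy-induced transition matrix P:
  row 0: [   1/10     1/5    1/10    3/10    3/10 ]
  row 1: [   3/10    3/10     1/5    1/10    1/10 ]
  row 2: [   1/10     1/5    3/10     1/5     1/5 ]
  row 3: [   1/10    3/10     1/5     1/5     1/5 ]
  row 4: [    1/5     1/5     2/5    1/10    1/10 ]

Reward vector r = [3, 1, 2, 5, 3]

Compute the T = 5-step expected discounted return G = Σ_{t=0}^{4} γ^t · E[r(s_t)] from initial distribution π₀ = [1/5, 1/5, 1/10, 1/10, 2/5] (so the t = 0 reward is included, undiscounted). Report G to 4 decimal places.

t=0: π = [0.2000, 0.2000, 0.1000, 0.1000, 0.4000], E[r] = 2.7000, γ^t·E[r] = 2.700000, running G = 2.700000
t=1: π = [0.1800, 0.2300, 0.2700, 0.1600, 0.1600], E[r] = 2.5900, γ^t·E[r] = 2.331000, running G = 5.031000
t=2: π = [0.1620, 0.2390, 0.2410, 0.1790, 0.1790], E[r] = 2.6390, γ^t·E[r] = 2.137590, running G = 7.168590
t=3: π = [0.1657, 0.2418, 0.2437, 0.1744, 0.1744], E[r] = 2.6215, γ^t·E[r] = 1.911074, running G = 9.079664
t=4: π = [0.1658, 0.2416, 0.2427, 0.1750, 0.1750], E[r] = 2.6240, γ^t·E[r] = 1.721593, running G = 10.801257

G = 10.8013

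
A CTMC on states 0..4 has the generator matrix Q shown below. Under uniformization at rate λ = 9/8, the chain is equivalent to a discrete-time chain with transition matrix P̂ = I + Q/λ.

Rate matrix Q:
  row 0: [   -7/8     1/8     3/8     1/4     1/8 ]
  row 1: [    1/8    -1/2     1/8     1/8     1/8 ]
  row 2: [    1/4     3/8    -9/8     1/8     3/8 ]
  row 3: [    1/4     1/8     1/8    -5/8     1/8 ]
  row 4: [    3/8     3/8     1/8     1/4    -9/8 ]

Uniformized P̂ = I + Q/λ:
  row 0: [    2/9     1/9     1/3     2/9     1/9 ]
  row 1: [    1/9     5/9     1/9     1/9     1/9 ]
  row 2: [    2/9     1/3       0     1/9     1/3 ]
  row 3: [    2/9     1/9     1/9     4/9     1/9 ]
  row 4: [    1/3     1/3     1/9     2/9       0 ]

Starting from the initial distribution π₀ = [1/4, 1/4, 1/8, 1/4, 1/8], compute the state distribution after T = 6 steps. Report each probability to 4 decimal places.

π = [0.2024, 0.3071, 0.1405, 0.2219, 0.1281]

t=0: π = [0.2500, 0.2500, 0.1250, 0.2500, 0.1250]
t=1: π = [0.2083, 0.2778, 0.1528, 0.2361, 0.1250]
t=2: π = [0.2052, 0.2963, 0.1404, 0.2269, 0.1312]
t=3: π = [0.2039, 0.3032, 0.1411, 0.2241, 0.1277]
t=4: π = [0.2027, 0.3056, 0.1407, 0.2227, 0.1283]
t=5: π = [0.2025, 0.3067, 0.1405, 0.2221, 0.1281]
t=6: π = [0.2024, 0.3071, 0.1405, 0.2219, 0.1281]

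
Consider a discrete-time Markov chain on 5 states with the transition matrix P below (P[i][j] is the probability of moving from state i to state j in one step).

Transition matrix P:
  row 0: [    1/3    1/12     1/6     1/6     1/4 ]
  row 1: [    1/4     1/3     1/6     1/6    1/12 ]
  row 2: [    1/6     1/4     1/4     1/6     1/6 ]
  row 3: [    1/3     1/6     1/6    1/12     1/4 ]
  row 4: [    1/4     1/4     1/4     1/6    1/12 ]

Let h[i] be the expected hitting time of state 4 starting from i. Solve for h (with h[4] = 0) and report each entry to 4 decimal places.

First-step conditioning: h[4] = 0; for i ≠ 4, h[i] = 1 + Σ_k P[i][k]·h[k].
  h[0] = 1 + 1/3·h[0] + 1/12·h[1] + 1/6·h[2] + 1/6·h[3]
  h[1] = 1 + 1/4·h[0] + 1/3·h[1] + 1/6·h[2] + 1/6·h[3]
  h[2] = 1 + 1/6·h[0] + 1/4·h[1] + 1/4·h[2] + 1/6·h[3]
  h[3] = 1 + 1/3·h[0] + 1/6·h[1] + 1/6·h[2] + 1/12·h[3]
Solving the 4×4 linear system over states ≠ 4 gives exactly h = [15444/3193, 18876/3193, 17472/3193, 15708/3193, 0] (h[4] = 0 is the target).

h = [4.8368, 5.9117, 5.4720, 4.9195, 0.0000]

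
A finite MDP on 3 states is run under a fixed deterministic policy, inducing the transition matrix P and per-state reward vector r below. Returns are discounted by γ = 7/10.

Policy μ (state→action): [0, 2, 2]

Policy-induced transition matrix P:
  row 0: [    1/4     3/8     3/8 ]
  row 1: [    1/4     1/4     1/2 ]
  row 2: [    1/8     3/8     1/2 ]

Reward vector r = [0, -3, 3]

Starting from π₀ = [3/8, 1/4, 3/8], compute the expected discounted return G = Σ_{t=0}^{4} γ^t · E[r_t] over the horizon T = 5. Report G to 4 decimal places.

G = 1.0636

t=0: π = [0.3750, 0.2500, 0.3750], E[r] = 0.3750, γ^t·E[r] = 0.375000, running G = 0.375000
t=1: π = [0.2031, 0.3438, 0.4531], E[r] = 0.3281, γ^t·E[r] = 0.229688, running G = 0.604688
t=2: π = [0.1934, 0.3320, 0.4746], E[r] = 0.4277, γ^t·E[r] = 0.209590, running G = 0.814277
t=3: π = [0.1907, 0.3335, 0.4758], E[r] = 0.4270, γ^t·E[r] = 0.146462, running G = 0.960739
t=4: π = [0.1905, 0.3333, 0.4762], E[r] = 0.4286, γ^t·E[r] = 0.102897, running G = 1.063636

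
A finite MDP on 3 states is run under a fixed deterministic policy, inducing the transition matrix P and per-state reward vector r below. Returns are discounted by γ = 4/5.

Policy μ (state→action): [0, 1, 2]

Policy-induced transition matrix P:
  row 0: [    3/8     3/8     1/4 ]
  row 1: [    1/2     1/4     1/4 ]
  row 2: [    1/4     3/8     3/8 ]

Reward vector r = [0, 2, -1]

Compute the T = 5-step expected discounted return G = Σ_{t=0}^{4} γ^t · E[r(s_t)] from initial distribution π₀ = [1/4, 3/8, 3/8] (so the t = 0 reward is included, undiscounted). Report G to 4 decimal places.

G = 1.2572

t=0: π = [0.2500, 0.3750, 0.3750], E[r] = 0.3750, γ^t·E[r] = 0.375000, running G = 0.375000
t=1: π = [0.3750, 0.3281, 0.2969], E[r] = 0.3594, γ^t·E[r] = 0.287500, running G = 0.662500
t=2: π = [0.3789, 0.3340, 0.2871], E[r] = 0.3809, γ^t·E[r] = 0.243750, running G = 0.906250
t=3: π = [0.3809, 0.3333, 0.2859], E[r] = 0.3806, γ^t·E[r] = 0.194875, running G = 1.101125
t=4: π = [0.3809, 0.3333, 0.2857], E[r] = 0.3810, γ^t·E[r] = 0.156038, running G = 1.257163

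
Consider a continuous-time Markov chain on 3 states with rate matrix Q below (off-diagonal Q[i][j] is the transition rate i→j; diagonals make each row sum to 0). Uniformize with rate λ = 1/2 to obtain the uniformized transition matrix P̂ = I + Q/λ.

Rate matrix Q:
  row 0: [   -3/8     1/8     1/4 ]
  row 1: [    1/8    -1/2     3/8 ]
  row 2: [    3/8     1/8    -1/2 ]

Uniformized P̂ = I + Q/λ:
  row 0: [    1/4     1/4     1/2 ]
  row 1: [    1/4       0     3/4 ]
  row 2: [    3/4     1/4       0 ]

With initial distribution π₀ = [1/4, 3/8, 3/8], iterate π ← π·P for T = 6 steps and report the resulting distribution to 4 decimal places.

π = [0.4359, 0.2000, 0.3641]

t=0: π = [0.2500, 0.3750, 0.3750]
t=1: π = [0.4375, 0.1563, 0.4063]
t=2: π = [0.4531, 0.2109, 0.3359]
t=3: π = [0.4180, 0.1973, 0.3848]
t=4: π = [0.4424, 0.2007, 0.3569]
t=5: π = [0.4285, 0.1998, 0.3717]
t=6: π = [0.4359, 0.2000, 0.3641]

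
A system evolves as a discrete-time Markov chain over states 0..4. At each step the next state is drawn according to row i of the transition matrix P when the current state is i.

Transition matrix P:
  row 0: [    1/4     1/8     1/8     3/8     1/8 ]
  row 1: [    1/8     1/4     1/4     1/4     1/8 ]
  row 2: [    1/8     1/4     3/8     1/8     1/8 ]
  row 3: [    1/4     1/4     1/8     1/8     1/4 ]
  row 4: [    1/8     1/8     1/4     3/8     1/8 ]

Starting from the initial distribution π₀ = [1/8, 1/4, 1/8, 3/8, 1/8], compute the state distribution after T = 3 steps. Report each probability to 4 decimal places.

π = [0.1772, 0.2090, 0.2258, 0.2327, 0.1553]

t=0: π = [0.1250, 0.2500, 0.1250, 0.3750, 0.1250]
t=1: π = [0.1875, 0.2188, 0.2031, 0.2188, 0.1719]
t=2: π = [0.1758, 0.2051, 0.2246, 0.2422, 0.1523]
t=3: π = [0.1772, 0.2090, 0.2258, 0.2327, 0.1553]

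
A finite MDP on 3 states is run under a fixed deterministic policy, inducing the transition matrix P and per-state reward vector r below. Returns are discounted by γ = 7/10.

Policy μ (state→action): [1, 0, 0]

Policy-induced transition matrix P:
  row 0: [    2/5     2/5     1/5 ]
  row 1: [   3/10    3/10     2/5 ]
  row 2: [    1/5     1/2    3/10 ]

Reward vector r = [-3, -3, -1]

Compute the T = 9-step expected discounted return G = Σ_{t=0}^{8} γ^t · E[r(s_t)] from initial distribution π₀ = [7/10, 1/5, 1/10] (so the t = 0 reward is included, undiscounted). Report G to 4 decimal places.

G = -8.1268

t=0: π = [0.7000, 0.2000, 0.1000], E[r] = -2.8000, γ^t·E[r] = -2.800000, running G = -2.800000
t=1: π = [0.3600, 0.3900, 0.2500], E[r] = -2.5000, γ^t·E[r] = -1.750000, running G = -4.550000
t=2: π = [0.3110, 0.3860, 0.3030], E[r] = -2.3940, γ^t·E[r] = -1.173060, running G = -5.723060
t=3: π = [0.3008, 0.3917, 0.3075], E[r] = -2.3850, γ^t·E[r] = -0.818055, running G = -6.541115
t=4: π = [0.2993, 0.3916, 0.3091], E[r] = -2.3818, γ^t·E[r] = -0.571875, running G = -7.112990
t=5: π = [0.2990, 0.3918, 0.3092], E[r] = -2.3816, γ^t·E[r] = -0.400267, running G = -7.513257
t=6: π = [0.2990, 0.3917, 0.3093], E[r] = -2.3815, γ^t·E[r] = -0.280176, running G = -7.793433
t=7: π = [0.2990, 0.3918, 0.3093], E[r] = -2.3814, γ^t·E[r] = -0.196122, running G = -7.989555
t=8: π = [0.2990, 0.3918, 0.3093], E[r] = -2.3814, γ^t·E[r] = -0.137285, running G = -8.126841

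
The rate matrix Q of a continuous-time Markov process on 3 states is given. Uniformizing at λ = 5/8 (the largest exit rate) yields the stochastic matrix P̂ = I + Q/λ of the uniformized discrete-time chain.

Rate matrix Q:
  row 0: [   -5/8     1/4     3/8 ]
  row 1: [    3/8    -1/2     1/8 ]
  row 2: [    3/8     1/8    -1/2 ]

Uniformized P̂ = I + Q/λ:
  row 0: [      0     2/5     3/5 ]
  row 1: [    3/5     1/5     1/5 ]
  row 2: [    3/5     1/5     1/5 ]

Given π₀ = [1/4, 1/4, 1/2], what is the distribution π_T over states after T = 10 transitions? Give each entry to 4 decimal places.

π = [0.3742, 0.2753, 0.3505]

t=0: π = [0.2500, 0.2500, 0.5000]
t=1: π = [0.4500, 0.2500, 0.3000]
t=2: π = [0.3300, 0.2900, 0.3800]
t=3: π = [0.4020, 0.2660, 0.3320]
t=4: π = [0.3588, 0.2804, 0.3608]
t=5: π = [0.3847, 0.2718, 0.3435]
t=6: π = [0.3692, 0.2769, 0.3539]
t=7: π = [0.3785, 0.2738, 0.3477]
t=8: π = [0.3729, 0.2757, 0.3514]
t=9: π = [0.3763, 0.2746, 0.3492]
t=10: π = [0.3742, 0.2753, 0.3505]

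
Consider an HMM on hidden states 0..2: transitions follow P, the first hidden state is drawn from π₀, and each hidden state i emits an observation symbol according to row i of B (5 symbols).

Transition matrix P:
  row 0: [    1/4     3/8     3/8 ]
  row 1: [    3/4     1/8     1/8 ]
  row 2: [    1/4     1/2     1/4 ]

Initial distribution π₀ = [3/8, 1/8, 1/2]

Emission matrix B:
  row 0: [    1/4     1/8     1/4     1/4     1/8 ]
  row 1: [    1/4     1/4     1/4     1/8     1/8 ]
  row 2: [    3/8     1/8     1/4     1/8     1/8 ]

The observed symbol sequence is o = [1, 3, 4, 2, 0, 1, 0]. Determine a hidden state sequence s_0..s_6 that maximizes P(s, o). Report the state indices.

t=0: δ = [4.688e-02, 3.125e-02, 6.250e-02]  (obs o_0=1)
t=1: δ = [5.859e-03, 3.906e-03, 2.197e-03]  ψ = [1, 2, 0]  (obs o_1=3)
t=2: δ = [3.662e-04, 2.747e-04, 2.747e-04]  ψ = [1, 0, 0]  (obs o_2=4)
t=3: δ = [5.150e-05, 3.433e-05, 3.433e-05]  ψ = [1, 0, 0]  (obs o_3=2)
t=4: δ = [6.437e-06, 4.828e-06, 7.242e-06]  ψ = [1, 0, 0]  (obs o_4=0)
t=5: δ = [4.526e-07, 9.052e-07, 3.017e-07]  ψ = [1, 2, 0]  (obs o_5=1)
t=6: δ = [1.697e-07, 4.243e-08, 6.365e-08]  ψ = [1, 0, 0]  (obs o_6=0)
backtrack: best end state = 0; path = [1, 0, 1, 0, 2, 1, 0]

path = [1, 0, 1, 0, 2, 1, 0]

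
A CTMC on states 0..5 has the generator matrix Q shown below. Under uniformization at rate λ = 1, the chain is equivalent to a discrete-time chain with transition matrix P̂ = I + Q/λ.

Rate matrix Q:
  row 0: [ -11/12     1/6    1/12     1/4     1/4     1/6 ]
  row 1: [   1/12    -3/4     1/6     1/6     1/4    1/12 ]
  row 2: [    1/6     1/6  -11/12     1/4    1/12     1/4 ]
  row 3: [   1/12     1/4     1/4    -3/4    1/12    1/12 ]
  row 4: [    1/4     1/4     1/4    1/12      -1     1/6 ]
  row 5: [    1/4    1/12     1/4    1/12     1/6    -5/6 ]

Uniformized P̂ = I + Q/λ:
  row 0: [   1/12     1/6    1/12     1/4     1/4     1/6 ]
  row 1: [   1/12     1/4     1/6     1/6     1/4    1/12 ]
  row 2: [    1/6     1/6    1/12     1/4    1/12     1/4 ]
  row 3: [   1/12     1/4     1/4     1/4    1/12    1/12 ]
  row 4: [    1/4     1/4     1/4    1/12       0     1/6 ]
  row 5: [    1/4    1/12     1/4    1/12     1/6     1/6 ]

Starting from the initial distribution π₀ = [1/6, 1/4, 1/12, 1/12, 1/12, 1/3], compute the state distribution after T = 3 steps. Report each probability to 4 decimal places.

π = [0.1467, 0.1968, 0.1786, 0.1851, 0.1430, 0.1499]

t=0: π = [0.1667, 0.2500, 0.0833, 0.0833, 0.0833, 0.3333]
t=1: π = [0.1597, 0.1736, 0.1875, 0.1597, 0.1736, 0.1458]
t=2: π = [0.1522, 0.1968, 0.1777, 0.1823, 0.1366, 0.1545]
t=3: π = [0.1467, 0.1968, 0.1786, 0.1851, 0.1430, 0.1499]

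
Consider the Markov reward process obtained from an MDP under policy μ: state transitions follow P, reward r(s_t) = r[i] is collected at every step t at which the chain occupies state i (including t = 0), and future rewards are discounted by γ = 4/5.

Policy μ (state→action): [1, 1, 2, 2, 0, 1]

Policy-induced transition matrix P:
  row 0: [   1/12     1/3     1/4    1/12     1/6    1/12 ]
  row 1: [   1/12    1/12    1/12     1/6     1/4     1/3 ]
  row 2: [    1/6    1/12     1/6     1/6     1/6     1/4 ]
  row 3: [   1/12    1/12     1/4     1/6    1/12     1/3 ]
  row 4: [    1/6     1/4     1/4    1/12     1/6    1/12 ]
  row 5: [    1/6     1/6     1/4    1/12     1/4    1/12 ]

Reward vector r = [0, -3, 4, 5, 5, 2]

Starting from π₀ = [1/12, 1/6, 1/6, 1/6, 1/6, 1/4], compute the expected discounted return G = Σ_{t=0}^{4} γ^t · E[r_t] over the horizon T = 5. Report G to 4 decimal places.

t=0: π = [0.0833, 0.1667, 0.1667, 0.1667, 0.1667, 0.2500], E[r] = 2.3333, γ^t·E[r] = 2.333333, running G = 2.333333
t=1: π = [0.1319, 0.1528, 0.2083, 0.1250, 0.1875, 0.1944], E[r] = 2.3264, γ^t·E[r] = 1.861111, running G = 4.194444
t=2: π = [0.1325, 0.1638, 0.2072, 0.1238, 0.1852, 0.1875], E[r] = 2.2575, γ^t·E[r] = 1.444815, running G = 5.639259
t=3: π = [0.1317, 0.1630, 0.2054, 0.1246, 0.1856, 0.1898], E[r] = 2.2634, γ^t·E[r] = 1.158840, running G = 6.798099
t=4: π = [0.1317, 0.1630, 0.2057, 0.1244, 0.1857, 0.1895], E[r] = 2.2633, γ^t·E[r] = 0.927032, running G = 7.725131

G = 7.7251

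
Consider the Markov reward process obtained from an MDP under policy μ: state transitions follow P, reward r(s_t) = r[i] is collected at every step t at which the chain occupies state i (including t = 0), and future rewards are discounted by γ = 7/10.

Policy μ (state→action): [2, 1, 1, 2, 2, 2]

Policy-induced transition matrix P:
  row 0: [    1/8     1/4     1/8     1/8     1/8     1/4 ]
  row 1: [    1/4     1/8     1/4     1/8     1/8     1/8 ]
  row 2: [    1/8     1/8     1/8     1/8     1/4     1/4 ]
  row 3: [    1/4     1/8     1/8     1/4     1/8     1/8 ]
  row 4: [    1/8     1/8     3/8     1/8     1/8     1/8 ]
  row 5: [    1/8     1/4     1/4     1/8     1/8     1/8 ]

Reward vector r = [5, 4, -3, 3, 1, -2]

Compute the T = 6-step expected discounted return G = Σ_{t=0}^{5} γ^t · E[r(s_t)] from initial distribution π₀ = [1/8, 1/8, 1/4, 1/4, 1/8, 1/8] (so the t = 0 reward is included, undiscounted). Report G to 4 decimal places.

G = 3.2244

t=0: π = [0.1250, 0.1250, 0.2500, 0.2500, 0.1250, 0.1250], E[r] = 1.0000, γ^t·E[r] = 1.000000, running G = 1.000000
t=1: π = [0.1719, 0.1563, 0.1875, 0.1563, 0.1563, 0.1719], E[r] = 1.2031, γ^t·E[r] = 0.842188, running G = 1.842188
t=2: π = [0.1641, 0.1680, 0.2051, 0.1445, 0.1484, 0.1699], E[r] = 1.1191, γ^t·E[r] = 0.548379, running G = 2.390566
t=3: π = [0.1641, 0.1667, 0.2043, 0.1431, 0.1506, 0.1711], E[r] = 1.1118, γ^t·E[r] = 0.381353, running G = 2.771919
t=4: π = [0.1637, 0.1669, 0.2049, 0.1429, 0.1505, 0.1711], E[r] = 1.1086, γ^t·E[r] = 0.266185, running G = 3.038105
t=5: π = [0.1637, 0.1668, 0.2049, 0.1429, 0.1506, 0.1711], E[r] = 1.1084, γ^t·E[r] = 0.186289, running G = 3.224394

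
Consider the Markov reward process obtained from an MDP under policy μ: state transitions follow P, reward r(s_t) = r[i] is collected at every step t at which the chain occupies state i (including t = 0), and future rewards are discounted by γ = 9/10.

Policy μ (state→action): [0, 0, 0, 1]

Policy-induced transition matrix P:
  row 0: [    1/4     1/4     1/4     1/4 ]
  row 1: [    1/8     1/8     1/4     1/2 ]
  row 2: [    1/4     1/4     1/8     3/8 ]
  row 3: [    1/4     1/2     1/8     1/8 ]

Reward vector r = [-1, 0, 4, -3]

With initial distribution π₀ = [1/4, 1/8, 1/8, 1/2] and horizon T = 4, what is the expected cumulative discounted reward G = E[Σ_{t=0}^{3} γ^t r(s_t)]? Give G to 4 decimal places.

G = -2.0799

t=0: π = [0.2500, 0.1250, 0.1250, 0.5000], E[r] = -1.2500, γ^t·E[r] = -1.250000, running G = -1.250000
t=1: π = [0.2344, 0.3594, 0.1719, 0.2344], E[r] = -0.2500, γ^t·E[r] = -0.225000, running G = -1.475000
t=2: π = [0.2051, 0.2637, 0.1992, 0.3320], E[r] = -0.4043, γ^t·E[r] = -0.327480, running G = -1.802480
t=3: π = [0.2170, 0.3000, 0.1836, 0.2993], E[r] = -0.3806, γ^t·E[r] = -0.277469, running G = -2.079949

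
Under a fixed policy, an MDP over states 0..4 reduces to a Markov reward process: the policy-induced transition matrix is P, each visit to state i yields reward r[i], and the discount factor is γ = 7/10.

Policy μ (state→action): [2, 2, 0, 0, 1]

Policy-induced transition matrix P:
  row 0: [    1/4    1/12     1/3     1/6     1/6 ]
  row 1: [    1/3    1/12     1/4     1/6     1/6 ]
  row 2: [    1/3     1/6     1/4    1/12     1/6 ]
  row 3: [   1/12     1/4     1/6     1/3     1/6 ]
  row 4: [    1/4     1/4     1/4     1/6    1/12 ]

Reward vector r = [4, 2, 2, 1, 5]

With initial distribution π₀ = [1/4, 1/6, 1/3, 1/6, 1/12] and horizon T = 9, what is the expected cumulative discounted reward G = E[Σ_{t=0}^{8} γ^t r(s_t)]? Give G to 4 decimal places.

t=0: π = [0.2500, 0.1667, 0.3333, 0.1667, 0.0833], E[r] = 2.5833, γ^t·E[r] = 2.583333, running G = 2.583333
t=1: π = [0.2639, 0.1528, 0.2569, 0.1667, 0.1597], E[r] = 2.8403, γ^t·E[r] = 1.988194, running G = 4.571528
t=2: π = [0.2564, 0.1591, 0.2581, 0.1730, 0.1534], E[r] = 2.7998, γ^t·E[r] = 1.371887, running G = 5.943414
t=3: π = [0.2559, 0.1592, 0.2569, 0.1740, 0.1539], E[r] = 2.7995, γ^t·E[r] = 0.960238, running G = 6.903652
t=4: π = [0.2557, 0.1594, 0.2568, 0.1743, 0.1538], E[r] = 2.7986, γ^t·E[r] = 0.671953, running G = 7.575606
t=5: π = [0.2556, 0.1594, 0.2568, 0.1743, 0.1538], E[r] = 2.7985, γ^t·E[r] = 0.470347, running G = 8.045952
t=6: π = [0.2556, 0.1594, 0.2568, 0.1743, 0.1538], E[r] = 2.7985, γ^t·E[r] = 0.329239, running G = 8.375191
t=7: π = [0.2556, 0.1594, 0.2568, 0.1743, 0.1538], E[r] = 2.7985, γ^t·E[r] = 0.230467, running G = 8.605658
t=8: π = [0.2556, 0.1594, 0.2568, 0.1743, 0.1538], E[r] = 2.7985, γ^t·E[r] = 0.161327, running G = 8.766985

G = 8.7670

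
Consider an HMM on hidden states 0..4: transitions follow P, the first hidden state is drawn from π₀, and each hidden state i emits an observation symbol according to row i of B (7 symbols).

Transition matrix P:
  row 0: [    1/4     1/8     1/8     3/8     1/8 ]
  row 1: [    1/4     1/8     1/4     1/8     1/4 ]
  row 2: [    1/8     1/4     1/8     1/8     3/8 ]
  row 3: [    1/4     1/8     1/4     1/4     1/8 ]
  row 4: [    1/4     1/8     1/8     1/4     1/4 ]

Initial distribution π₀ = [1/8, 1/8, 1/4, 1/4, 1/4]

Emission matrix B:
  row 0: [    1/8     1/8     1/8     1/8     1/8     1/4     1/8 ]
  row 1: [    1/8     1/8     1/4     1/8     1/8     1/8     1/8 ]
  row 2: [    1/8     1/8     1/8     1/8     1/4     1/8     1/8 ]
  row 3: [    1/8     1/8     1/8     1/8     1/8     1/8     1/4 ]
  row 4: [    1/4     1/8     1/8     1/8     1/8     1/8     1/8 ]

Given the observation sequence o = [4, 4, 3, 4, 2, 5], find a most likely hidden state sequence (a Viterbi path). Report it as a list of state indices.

path = [2, 4, 3, 2, 1, 0]

t=0: δ = [1.562e-02, 1.562e-02, 6.250e-02, 3.125e-02, 3.125e-02]  (obs o_0=4)
t=1: δ = [9.766e-04, 1.953e-03, 1.953e-03, 9.766e-04, 2.930e-03]  ψ = [2, 2, 2, 2, 2]  (obs o_1=4)
t=2: δ = [9.155e-05, 6.104e-05, 6.104e-05, 9.155e-05, 9.155e-05]  ψ = [4, 2, 1, 4, 2]  (obs o_2=3)
t=3: δ = [2.861e-06, 1.907e-06, 5.722e-06, 4.292e-06, 2.861e-06]  ψ = [0, 2, 3, 0, 2]  (obs o_3=4)
t=4: δ = [1.341e-07, 3.576e-07, 1.341e-07, 1.341e-07, 2.682e-07]  ψ = [3, 2, 3, 0, 2]  (obs o_4=2)
t=5: δ = [2.235e-08, 5.588e-09, 1.118e-08, 8.382e-09, 1.118e-08]  ψ = [1, 1, 1, 4, 1]  (obs o_5=5)
backtrack: best end state = 0; path = [2, 4, 3, 2, 1, 0]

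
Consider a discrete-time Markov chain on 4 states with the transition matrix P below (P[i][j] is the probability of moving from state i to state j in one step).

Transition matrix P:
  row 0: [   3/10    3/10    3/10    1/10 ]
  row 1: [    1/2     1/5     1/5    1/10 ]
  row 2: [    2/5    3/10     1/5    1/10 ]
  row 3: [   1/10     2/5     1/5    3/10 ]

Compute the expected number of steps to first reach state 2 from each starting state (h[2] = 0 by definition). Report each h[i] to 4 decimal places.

h = [3.8596, 4.2105, 0.0000, 4.3860]

First-step conditioning: h[2] = 0; for i ≠ 2, h[i] = 1 + Σ_k P[i][k]·h[k].
  h[0] = 1 + 3/10·h[0] + 3/10·h[1] + 1/10·h[3]
  h[1] = 1 + 1/2·h[0] + 1/5·h[1] + 1/10·h[3]
  h[3] = 1 + 1/10·h[0] + 2/5·h[1] + 3/10·h[3]
Solving the 3×3 linear system over states ≠ 2 gives exactly h = [220/57, 80/19, 0, 250/57] (h[2] = 0 is the target).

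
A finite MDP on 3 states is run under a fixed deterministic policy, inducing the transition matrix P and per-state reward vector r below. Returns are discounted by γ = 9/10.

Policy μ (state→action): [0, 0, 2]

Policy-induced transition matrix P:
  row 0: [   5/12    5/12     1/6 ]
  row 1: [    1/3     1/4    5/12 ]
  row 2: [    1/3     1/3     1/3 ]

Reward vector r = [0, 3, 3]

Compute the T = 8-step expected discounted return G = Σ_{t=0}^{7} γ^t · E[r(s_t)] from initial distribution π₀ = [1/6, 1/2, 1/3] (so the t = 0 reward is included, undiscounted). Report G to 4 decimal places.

G = 11.5117

t=0: π = [0.1667, 0.5000, 0.3333], E[r] = 2.5000, γ^t·E[r] = 2.500000, running G = 2.500000
t=1: π = [0.3472, 0.3056, 0.3472], E[r] = 1.9583, γ^t·E[r] = 1.762500, running G = 4.262500
t=2: π = [0.3623, 0.3368, 0.3009], E[r] = 1.9132, γ^t·E[r] = 1.549688, running G = 5.812188
t=3: π = [0.3635, 0.3355, 0.3010], E[r] = 1.9094, γ^t·E[r] = 1.391977, running G = 7.204164
t=4: π = [0.3636, 0.3357, 0.3007], E[r] = 1.9091, γ^t·E[r] = 1.252573, running G = 8.456737
t=5: π = [0.3636, 0.3357, 0.3007], E[r] = 1.9091, γ^t·E[r] = 1.127300, running G = 9.584038
t=6: π = [0.3636, 0.3357, 0.3007], E[r] = 1.9091, γ^t·E[r] = 1.014569, running G = 10.598607
t=7: π = [0.3636, 0.3357, 0.3007], E[r] = 1.9091, γ^t·E[r] = 0.913112, running G = 11.511719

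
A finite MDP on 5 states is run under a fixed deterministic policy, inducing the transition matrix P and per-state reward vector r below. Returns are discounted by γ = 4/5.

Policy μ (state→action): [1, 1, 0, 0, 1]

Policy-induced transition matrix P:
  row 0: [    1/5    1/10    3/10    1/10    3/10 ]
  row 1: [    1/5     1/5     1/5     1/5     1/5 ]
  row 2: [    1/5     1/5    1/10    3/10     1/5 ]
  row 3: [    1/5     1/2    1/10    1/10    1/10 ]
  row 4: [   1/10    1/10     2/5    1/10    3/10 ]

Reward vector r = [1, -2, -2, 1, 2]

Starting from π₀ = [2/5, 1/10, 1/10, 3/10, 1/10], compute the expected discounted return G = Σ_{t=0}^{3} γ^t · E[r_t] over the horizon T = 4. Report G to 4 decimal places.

G = 0.3006

t=0: π = [0.4000, 0.1000, 0.1000, 0.3000, 0.1000], E[r] = 0.5000, γ^t·E[r] = 0.500000, running G = 0.500000
t=1: π = [0.1900, 0.2400, 0.2200, 0.1300, 0.2200], E[r] = -0.1600, γ^t·E[r] = -0.128000, running G = 0.372000
t=2: π = [0.1780, 0.1980, 0.2280, 0.1680, 0.2280], E[r] = -0.0500, γ^t·E[r] = -0.032000, running G = 0.340000
t=3: π = [0.1772, 0.2098, 0.2238, 0.1654, 0.2238], E[r] = -0.0770, γ^t·E[r] = -0.039424, running G = 0.300576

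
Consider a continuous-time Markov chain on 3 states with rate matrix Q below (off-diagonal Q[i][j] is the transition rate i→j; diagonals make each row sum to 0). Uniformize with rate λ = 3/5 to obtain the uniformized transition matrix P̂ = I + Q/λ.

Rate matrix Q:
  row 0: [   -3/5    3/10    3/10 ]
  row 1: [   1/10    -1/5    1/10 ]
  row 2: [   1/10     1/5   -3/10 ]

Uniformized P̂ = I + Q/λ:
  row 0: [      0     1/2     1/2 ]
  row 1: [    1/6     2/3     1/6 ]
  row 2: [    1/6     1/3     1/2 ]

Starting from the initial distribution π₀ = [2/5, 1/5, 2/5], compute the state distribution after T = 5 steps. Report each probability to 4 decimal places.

t=0: π = [0.4000, 0.2000, 0.4000]
t=1: π = [0.1000, 0.4667, 0.4333]
t=2: π = [0.1500, 0.5056, 0.3444]
t=3: π = [0.1417, 0.5269, 0.3315]
t=4: π = [0.1431, 0.5326, 0.3244]
t=5: π = [0.1428, 0.5347, 0.3225]

π = [0.1428, 0.5347, 0.3225]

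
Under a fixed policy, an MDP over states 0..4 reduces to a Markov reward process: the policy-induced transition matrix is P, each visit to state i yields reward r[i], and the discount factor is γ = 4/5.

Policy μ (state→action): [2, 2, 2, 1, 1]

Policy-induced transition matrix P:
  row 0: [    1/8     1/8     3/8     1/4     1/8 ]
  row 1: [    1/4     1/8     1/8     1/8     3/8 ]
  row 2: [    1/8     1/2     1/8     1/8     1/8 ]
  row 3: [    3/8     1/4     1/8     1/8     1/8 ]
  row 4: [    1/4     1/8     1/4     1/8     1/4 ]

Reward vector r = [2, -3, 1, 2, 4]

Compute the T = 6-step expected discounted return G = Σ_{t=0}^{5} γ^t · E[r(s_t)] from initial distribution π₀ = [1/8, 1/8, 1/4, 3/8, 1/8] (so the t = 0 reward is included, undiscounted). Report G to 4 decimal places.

t=0: π = [0.1250, 0.1250, 0.2500, 0.3750, 0.1250], E[r] = 1.3750, γ^t·E[r] = 1.375000, running G = 1.375000
t=1: π = [0.2500, 0.2656, 0.1719, 0.1406, 0.1719], E[r] = 0.8438, γ^t·E[r] = 0.675000, running G = 2.050000
t=2: π = [0.2148, 0.2070, 0.2090, 0.1563, 0.2129], E[r] = 1.1816, γ^t·E[r] = 0.756250, running G = 2.806250
t=3: π = [0.2166, 0.2229, 0.2053, 0.1519, 0.2034], E[r] = 1.0869, γ^t·E[r] = 0.556500, running G = 3.362750
t=4: π = [0.2162, 0.2210, 0.2046, 0.1521, 0.2061], E[r] = 1.1028, γ^t·E[r] = 0.451725, running G = 3.814475
t=5: π = [0.2164, 0.2207, 0.2048, 0.1520, 0.2060], E[r] = 1.1036, γ^t·E[r] = 0.361629, running G = 4.176104

G = 4.1761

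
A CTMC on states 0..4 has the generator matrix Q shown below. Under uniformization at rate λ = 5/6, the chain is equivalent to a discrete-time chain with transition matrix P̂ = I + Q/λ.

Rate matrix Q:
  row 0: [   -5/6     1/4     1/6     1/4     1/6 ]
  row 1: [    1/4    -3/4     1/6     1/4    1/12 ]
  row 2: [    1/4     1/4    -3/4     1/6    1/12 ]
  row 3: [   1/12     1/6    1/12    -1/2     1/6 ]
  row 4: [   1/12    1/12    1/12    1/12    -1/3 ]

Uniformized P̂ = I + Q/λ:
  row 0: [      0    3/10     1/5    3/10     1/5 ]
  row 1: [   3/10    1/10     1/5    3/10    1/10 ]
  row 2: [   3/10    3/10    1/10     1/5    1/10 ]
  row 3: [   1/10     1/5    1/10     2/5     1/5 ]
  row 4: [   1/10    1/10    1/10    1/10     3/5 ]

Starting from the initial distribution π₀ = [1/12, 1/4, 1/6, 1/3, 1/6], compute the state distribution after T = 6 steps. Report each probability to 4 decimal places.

t=0: π = [0.0833, 0.2500, 0.1667, 0.3333, 0.1667]
t=1: π = [0.1750, 0.1833, 0.1333, 0.2833, 0.2250]
t=2: π = [0.1458, 0.1900, 0.1358, 0.2700, 0.2583]
t=3: π = [0.1506, 0.1833, 0.1336, 0.2618, 0.2708]
t=4: π = [0.1483, 0.1830, 0.1334, 0.2587, 0.2766]
t=5: π = [0.1484, 0.1822, 0.1331, 0.2572, 0.2790]
t=6: π = [0.1482, 0.1820, 0.1331, 0.2566, 0.2801]

π = [0.1482, 0.1820, 0.1331, 0.2566, 0.2801]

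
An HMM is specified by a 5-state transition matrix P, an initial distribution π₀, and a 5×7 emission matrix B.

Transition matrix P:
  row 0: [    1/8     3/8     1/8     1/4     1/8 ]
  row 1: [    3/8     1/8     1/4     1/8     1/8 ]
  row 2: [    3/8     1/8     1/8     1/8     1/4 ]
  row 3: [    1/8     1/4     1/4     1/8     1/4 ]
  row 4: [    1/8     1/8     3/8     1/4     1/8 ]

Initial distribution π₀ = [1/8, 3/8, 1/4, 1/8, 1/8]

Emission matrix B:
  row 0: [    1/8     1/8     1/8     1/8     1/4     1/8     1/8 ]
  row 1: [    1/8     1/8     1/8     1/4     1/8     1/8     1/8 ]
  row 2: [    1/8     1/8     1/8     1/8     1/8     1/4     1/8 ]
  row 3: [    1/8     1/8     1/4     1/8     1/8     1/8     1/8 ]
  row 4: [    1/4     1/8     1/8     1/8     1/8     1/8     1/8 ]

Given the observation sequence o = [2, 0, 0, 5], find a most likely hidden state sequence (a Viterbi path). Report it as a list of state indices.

t=0: δ = [1.562e-02, 4.688e-02, 3.125e-02, 3.125e-02, 1.562e-02]  (obs o_0=2)
t=1: δ = [2.197e-03, 9.766e-04, 1.465e-03, 7.324e-04, 1.953e-03]  ψ = [1, 3, 1, 1, 2]  (obs o_1=0)
t=2: δ = [6.866e-05, 1.030e-04, 9.155e-05, 6.866e-05, 9.155e-05]  ψ = [2, 0, 4, 0, 2]  (obs o_2=0)
t=3: δ = [4.828e-06, 3.219e-06, 8.583e-06, 2.861e-06, 2.861e-06]  ψ = [1, 0, 4, 4, 2]  (obs o_3=5)
backtrack: best end state = 2; path = [1, 2, 4, 2]

path = [1, 2, 4, 2]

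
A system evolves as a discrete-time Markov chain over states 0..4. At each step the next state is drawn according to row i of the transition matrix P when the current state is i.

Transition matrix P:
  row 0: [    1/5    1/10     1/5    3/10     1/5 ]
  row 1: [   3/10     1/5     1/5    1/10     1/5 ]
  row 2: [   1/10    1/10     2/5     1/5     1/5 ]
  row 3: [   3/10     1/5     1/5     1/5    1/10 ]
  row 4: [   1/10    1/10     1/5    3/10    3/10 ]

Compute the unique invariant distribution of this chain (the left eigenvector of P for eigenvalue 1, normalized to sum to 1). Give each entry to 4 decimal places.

π = [0.1914, 0.1361, 0.2500, 0.2252, 0.1972]

Balance equations π_j = Σ_i π_i·P[i][j]:
  π_0 = 1/5·π_0 + 3/10·π_1 + 1/10·π_2 + 3/10·π_3 + 1/10·π_4
  π_1 = 1/10·π_0 + 1/5·π_1 + 1/10·π_2 + 1/5·π_3 + 1/10·π_4
  π_2 = 1/5·π_0 + 1/5·π_1 + 2/5·π_2 + 1/5·π_3 + 1/5·π_4
  π_3 = 3/10·π_0 + 1/10·π_1 + 1/5·π_2 + 1/5·π_3 + 3/10·π_4
  normalize: π_0 + π_1 + π_2 + π_3 + π_4 = 1
Solving the linear system gives exactly π = [58/303, 55/404, 1/4, 91/404, 239/1212].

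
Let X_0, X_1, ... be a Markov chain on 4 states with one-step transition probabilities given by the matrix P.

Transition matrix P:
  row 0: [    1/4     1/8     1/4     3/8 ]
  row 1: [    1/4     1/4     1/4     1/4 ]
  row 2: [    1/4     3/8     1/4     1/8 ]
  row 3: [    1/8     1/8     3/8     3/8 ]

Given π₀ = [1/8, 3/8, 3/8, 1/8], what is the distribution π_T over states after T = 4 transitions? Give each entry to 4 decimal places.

t=0: π = [0.1250, 0.3750, 0.3750, 0.1250]
t=1: π = [0.2344, 0.2656, 0.2656, 0.2344]
t=2: π = [0.2207, 0.2246, 0.2793, 0.2754]
t=3: π = [0.2156, 0.2229, 0.2844, 0.2771]
t=4: π = [0.2154, 0.2240, 0.2846, 0.2760]

π = [0.2154, 0.2240, 0.2846, 0.2760]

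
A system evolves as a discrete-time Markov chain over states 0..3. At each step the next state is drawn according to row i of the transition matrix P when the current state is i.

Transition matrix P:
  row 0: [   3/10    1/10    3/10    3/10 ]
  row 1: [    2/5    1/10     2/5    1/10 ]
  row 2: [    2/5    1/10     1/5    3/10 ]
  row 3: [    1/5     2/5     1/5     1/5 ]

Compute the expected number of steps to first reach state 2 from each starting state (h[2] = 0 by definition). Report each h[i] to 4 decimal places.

h = [3.4118, 3.0294, 0.0000, 3.6176]

First-step conditioning: h[2] = 0; for i ≠ 2, h[i] = 1 + Σ_k P[i][k]·h[k].
  h[0] = 1 + 3/10·h[0] + 1/10·h[1] + 3/10·h[3]
  h[1] = 1 + 2/5·h[0] + 1/10·h[1] + 1/10·h[3]
  h[3] = 1 + 1/5·h[0] + 2/5·h[1] + 1/5·h[3]
Solving the 3×3 linear system over states ≠ 2 gives exactly h = [58/17, 103/34, 0, 123/34] (h[2] = 0 is the target).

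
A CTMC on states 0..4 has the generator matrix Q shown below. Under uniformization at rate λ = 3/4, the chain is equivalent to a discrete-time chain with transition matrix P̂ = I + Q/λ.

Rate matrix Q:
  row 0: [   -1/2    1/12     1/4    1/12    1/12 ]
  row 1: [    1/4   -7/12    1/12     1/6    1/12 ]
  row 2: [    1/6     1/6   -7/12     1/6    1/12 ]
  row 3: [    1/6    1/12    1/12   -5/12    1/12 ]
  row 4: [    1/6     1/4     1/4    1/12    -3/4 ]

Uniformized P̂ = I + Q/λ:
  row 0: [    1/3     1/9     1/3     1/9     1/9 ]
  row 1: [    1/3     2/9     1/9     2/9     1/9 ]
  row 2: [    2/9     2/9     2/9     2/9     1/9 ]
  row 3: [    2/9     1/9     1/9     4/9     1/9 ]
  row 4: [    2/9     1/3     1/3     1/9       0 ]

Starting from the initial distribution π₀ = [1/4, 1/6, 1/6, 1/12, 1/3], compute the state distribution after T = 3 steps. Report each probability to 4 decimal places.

π = [0.2731, 0.1781, 0.2195, 0.2297, 0.0997]

t=0: π = [0.2500, 0.1667, 0.1667, 0.0833, 0.3333]
t=1: π = [0.2685, 0.2222, 0.2593, 0.1759, 0.0741]
t=2: π = [0.2767, 0.1811, 0.2160, 0.2233, 0.1029]
t=3: π = [0.2731, 0.1781, 0.2195, 0.2297, 0.0997]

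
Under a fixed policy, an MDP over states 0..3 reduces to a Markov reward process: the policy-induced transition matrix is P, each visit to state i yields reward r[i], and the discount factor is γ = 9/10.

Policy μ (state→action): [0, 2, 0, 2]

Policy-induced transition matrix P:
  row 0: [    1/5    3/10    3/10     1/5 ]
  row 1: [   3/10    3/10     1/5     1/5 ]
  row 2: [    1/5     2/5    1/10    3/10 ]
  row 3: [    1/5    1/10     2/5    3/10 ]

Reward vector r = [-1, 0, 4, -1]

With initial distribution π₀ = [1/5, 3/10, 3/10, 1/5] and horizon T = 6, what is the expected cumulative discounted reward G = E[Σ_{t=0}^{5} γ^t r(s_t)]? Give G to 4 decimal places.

G = 2.6348

t=0: π = [0.2000, 0.3000, 0.3000, 0.2000], E[r] = 0.8000, γ^t·E[r] = 0.800000, running G = 0.800000
t=1: π = [0.2300, 0.2900, 0.2300, 0.2500], E[r] = 0.4400, γ^t·E[r] = 0.396000, running G = 1.196000
t=2: π = [0.2290, 0.2730, 0.2500, 0.2480], E[r] = 0.5230, γ^t·E[r] = 0.423630, running G = 1.619630
t=3: π = [0.2273, 0.2754, 0.2475, 0.2498], E[r] = 0.5129, γ^t·E[r] = 0.373904, running G = 1.993534
t=4: π = [0.2275, 0.2748, 0.2479, 0.2497], E[r] = 0.5145, γ^t·E[r] = 0.337557, running G = 2.331091
t=5: π = [0.2275, 0.2748, 0.2479, 0.2498], E[r] = 0.5144, γ^t·E[r] = 0.303735, running G = 2.634826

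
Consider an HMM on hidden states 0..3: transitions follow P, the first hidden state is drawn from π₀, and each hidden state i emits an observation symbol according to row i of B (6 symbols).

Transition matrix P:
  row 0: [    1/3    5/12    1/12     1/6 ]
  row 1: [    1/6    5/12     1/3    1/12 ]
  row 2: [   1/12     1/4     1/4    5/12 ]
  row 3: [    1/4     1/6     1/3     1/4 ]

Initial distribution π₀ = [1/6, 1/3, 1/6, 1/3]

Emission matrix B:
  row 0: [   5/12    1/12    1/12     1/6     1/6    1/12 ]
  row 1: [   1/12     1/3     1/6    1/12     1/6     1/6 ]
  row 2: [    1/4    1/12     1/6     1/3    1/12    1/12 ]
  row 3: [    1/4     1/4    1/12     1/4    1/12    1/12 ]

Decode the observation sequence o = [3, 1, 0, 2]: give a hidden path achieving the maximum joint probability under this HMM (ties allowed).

path = [2, 3, 0, 1]

t=0: δ = [2.778e-02, 2.778e-02, 5.556e-02, 8.333e-02]  (obs o_0=3)
t=1: δ = [1.736e-03, 4.630e-03, 2.315e-03, 5.787e-03]  ψ = [3, 2, 3, 2]  (obs o_1=1)
t=2: δ = [6.028e-04, 1.608e-04, 4.823e-04, 3.617e-04]  ψ = [3, 1, 3, 3]  (obs o_2=0)
t=3: δ = [1.674e-05, 4.186e-05, 2.009e-05, 1.674e-05]  ψ = [0, 0, 2, 2]  (obs o_3=2)
backtrack: best end state = 1; path = [2, 3, 0, 1]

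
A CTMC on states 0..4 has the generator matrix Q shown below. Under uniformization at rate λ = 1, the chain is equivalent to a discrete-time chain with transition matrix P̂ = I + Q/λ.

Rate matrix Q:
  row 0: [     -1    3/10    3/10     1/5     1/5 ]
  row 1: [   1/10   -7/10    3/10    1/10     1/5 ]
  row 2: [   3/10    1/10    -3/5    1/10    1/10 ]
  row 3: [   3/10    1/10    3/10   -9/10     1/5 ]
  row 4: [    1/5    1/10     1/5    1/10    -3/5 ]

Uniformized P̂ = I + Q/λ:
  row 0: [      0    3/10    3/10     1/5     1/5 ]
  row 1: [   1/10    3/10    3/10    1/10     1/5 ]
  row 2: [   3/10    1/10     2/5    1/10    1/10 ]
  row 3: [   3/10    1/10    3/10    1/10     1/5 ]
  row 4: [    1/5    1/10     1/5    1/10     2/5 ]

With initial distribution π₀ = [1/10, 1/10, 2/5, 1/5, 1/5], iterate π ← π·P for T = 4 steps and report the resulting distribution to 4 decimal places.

π = [0.1878, 0.1722, 0.3100, 0.1190, 0.2110]

t=0: π = [0.1000, 0.1000, 0.4000, 0.2000, 0.2000]
t=1: π = [0.2300, 0.1400, 0.3200, 0.1100, 0.2000]
t=2: π = [0.1830, 0.1740, 0.3120, 0.1230, 0.2080]
t=3: π = [0.1895, 0.1714, 0.3104, 0.1183, 0.2104]
t=4: π = [0.1878, 0.1722, 0.3100, 0.1190, 0.2110]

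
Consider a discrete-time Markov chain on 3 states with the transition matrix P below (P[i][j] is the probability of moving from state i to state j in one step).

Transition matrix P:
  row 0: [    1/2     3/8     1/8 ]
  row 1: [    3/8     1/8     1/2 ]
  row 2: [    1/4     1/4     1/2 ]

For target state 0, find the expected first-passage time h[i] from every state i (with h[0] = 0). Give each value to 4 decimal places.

h = [0.0000, 3.2000, 3.6000]

First-step conditioning: h[0] = 0; for i ≠ 0, h[i] = 1 + Σ_k P[i][k]·h[k].
  h[1] = 1 + 1/8·h[1] + 1/2·h[2]
  h[2] = 1 + 1/4·h[1] + 1/2·h[2]
Solving the 2×2 linear system over states ≠ 0 gives exactly h = [0, 16/5, 18/5] (h[0] = 0 is the target).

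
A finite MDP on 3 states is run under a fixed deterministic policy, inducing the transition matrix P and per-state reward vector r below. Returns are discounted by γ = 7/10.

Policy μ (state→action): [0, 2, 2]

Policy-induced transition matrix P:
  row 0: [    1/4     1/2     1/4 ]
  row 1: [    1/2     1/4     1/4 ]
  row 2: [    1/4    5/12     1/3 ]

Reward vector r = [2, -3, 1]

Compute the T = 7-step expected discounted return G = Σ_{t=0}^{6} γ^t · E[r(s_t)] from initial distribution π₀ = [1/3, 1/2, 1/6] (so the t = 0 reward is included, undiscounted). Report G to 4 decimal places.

G = -0.9744

t=0: π = [0.3333, 0.5000, 0.1667], E[r] = -0.6667, γ^t·E[r] = -0.666667, running G = -0.666667
t=1: π = [0.3750, 0.3611, 0.2639], E[r] = -0.0694, γ^t·E[r] = -0.048611, running G = -0.715278
t=2: π = [0.3403, 0.3877, 0.2720], E[r] = -0.2106, γ^t·E[r] = -0.103218, running G = -0.818495
t=3: π = [0.3469, 0.3804, 0.2727], E[r] = -0.1747, γ^t·E[r] = -0.059913, running G = -0.878408
t=4: π = [0.3451, 0.3822, 0.2727], E[r] = -0.1836, γ^t·E[r] = -0.044085, running G = -0.922493
t=5: π = [0.3455, 0.3817, 0.2727], E[r] = -0.1814, γ^t·E[r] = -0.030483, running G = -0.952976
t=6: π = [0.3454, 0.3818, 0.2727], E[r] = -0.1819, γ^t·E[r] = -0.021404, running G = -0.974379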